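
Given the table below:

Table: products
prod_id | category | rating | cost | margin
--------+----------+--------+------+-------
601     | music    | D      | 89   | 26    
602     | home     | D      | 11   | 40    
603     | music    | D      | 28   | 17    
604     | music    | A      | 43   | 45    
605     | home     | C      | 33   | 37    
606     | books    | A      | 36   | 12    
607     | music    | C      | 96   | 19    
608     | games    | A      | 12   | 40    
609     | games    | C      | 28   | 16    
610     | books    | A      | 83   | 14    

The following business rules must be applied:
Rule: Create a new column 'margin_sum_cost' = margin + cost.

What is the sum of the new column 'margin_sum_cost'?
725

Step 1: For each record, compute margin + cost
Example calculations:
  26 + 89 = 115
  40 + 11 = 51
  17 + 28 = 45
  ...
Step 2: Sum all derived values
Step 3: Total = 725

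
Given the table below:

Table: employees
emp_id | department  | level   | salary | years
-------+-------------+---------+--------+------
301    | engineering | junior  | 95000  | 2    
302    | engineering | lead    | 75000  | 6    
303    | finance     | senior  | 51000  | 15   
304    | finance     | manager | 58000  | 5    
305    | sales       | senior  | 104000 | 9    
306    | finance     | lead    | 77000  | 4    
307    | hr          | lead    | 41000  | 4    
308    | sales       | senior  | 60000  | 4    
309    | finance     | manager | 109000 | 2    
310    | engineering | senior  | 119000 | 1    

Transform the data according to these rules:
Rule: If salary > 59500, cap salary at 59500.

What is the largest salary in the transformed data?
59500

Step 1: Original maximum salary = 119000
Step 2: Apply cap at 59500
Step 3: 7 records had salary > 59500 and were capped
Step 4: Maximum after transformation = 59500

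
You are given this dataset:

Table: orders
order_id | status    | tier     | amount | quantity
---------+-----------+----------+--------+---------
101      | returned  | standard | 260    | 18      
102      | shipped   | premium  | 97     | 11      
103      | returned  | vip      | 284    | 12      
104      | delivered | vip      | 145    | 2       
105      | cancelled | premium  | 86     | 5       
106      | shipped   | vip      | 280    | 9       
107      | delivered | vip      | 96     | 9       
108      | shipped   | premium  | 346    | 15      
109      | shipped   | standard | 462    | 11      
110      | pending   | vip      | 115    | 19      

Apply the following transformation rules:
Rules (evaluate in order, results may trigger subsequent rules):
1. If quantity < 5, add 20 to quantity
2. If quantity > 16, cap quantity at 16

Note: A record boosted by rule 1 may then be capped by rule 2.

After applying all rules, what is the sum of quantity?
120

Step 1: Apply rule 1 to records with quantity < 5
  - 1 records get bonus of 20
  - Of these, 1 records then exceed 16 and get capped
Step 2: Apply rule 2 to records with quantity > 16
  - 2 records (original) are capped
Step 3: Calculate final sum = 120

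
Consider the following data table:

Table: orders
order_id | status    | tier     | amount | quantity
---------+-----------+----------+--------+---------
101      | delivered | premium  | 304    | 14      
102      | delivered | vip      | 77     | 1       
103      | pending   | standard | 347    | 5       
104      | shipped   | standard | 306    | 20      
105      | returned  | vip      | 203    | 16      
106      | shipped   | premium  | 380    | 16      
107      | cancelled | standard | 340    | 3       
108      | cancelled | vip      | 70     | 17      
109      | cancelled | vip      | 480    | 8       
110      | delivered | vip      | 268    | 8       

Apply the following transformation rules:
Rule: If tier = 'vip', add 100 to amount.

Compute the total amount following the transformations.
3275

Step 1: Count records where tier = 'vip': 5
Step 2: Total bonus added: 5 × 100 = 500
Step 3: Original sum of amount: 2775
Step 4: Final sum = 2775 + 500 = 3275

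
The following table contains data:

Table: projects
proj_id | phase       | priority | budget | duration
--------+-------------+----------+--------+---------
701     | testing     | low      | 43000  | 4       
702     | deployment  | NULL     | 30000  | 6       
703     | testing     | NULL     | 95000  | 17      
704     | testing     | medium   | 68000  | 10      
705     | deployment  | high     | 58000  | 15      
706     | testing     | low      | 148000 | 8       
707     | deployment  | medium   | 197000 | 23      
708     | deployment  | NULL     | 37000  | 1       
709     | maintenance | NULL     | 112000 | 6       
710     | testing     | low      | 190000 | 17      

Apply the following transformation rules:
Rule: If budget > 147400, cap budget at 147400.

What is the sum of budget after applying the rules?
885200

Step 1: 3 records have budget > 147400
Step 2: These records originally summed to 535000
Step 3: After capping: 3 × 147400 = 442200
Step 4: Unaffected records sum: 443000
Step 5: Final sum = 442200 + 443000 = 885200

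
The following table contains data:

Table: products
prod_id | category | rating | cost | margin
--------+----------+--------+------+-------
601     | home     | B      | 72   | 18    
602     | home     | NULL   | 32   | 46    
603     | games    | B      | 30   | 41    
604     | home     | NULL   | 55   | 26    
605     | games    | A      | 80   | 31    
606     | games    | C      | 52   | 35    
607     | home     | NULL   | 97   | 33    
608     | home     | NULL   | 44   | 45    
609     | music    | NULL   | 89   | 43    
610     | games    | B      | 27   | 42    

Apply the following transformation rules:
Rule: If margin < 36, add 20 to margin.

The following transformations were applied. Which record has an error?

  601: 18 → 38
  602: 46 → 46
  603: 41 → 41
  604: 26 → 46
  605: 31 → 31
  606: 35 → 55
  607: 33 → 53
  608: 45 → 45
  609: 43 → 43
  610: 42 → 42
Record 605 has an error. The correct transformed value should be 51, not 31.

Step 1: Check each record against the rule
Step 2: Record 605 has margin = 31
Step 3: Since 31 < 36, the bonus should have been applied
Step 4: Correct value = 51, but claimed value = 31
Conclusion: Record 605 has the error.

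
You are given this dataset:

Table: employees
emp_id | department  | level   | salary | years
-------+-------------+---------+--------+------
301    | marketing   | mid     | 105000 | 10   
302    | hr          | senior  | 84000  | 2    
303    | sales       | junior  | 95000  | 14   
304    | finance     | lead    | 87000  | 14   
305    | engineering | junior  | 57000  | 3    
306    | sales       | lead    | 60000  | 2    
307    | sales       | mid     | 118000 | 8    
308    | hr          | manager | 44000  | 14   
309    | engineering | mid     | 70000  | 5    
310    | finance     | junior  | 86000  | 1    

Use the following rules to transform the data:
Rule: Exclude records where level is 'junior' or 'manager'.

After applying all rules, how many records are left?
6

Step 1: Count records to exclude
  - 3 (junior) + 1 (manager) = 4 records
Step 2: Total records: 10
Step 3: Remaining = 10 - 4 = 6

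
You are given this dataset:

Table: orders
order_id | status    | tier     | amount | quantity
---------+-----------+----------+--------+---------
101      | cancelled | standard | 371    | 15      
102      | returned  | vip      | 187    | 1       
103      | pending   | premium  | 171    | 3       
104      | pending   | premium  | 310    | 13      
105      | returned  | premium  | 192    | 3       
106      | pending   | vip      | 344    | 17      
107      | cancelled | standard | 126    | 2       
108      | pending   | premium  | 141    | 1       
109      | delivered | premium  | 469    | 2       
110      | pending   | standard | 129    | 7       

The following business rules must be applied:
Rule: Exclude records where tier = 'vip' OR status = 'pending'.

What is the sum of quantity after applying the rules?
22

Step 1: Find records where tier = 'vip' OR status = 'pending'
Step 2: 6 records match, summing to 42
Step 3: Original sum: 64
Step 4: Remaining sum = 64 - 42 = 22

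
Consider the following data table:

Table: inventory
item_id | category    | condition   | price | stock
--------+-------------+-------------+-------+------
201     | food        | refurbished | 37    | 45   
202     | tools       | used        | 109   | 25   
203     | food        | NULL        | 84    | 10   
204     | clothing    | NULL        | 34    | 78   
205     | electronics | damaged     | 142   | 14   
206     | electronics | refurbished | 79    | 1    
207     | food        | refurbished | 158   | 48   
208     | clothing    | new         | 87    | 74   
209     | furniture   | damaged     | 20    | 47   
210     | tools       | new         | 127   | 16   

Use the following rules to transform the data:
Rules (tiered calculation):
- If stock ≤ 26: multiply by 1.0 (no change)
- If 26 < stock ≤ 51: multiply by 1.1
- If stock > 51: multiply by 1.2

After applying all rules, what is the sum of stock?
402.4

Step 1: Tier 1 (stock ≤ 26): 5 records, sum = 66 × 1.0 = 66.0
Step 2: Tier 2 (26 < stock ≤ 51): 3 records, sum = 140 × 1.1 = 154.0
Step 3: Tier 3 (stock > 51): 2 records, sum = 152 × 1.2 = 182.4
Step 4: Final sum = 66.0 + 154.0 + 182.4 = 402.4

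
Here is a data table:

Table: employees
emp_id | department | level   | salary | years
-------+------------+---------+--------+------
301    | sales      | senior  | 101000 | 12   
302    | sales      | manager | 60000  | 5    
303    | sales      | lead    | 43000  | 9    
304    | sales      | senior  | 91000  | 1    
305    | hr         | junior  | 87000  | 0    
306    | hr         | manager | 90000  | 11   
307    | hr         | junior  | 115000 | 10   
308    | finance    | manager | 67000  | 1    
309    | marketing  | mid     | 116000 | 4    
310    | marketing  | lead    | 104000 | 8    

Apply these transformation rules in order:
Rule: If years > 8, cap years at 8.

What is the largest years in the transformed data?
8

Step 1: Original maximum years = 12
Step 2: Apply cap at 8
Step 3: 4 records had years > 8 and were capped
Step 4: Maximum after transformation = 8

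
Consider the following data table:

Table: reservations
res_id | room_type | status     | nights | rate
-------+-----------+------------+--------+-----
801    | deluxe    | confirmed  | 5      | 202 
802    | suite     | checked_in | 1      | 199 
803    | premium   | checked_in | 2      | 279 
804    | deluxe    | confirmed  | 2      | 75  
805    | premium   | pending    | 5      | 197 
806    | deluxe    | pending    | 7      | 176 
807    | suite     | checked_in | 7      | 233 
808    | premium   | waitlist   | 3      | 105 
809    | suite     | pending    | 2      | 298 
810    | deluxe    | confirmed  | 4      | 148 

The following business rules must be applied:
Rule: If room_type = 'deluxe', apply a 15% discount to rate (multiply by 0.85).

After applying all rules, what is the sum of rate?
1821.85

Step 1: Records with room_type = 'deluxe' have total rate = 601
Step 2: Apply multiplier: 601 × 0.85 = 510.85
Step 3: Other records total: 1311
Step 4: Final sum = 510.85 + 1311 = 1821.85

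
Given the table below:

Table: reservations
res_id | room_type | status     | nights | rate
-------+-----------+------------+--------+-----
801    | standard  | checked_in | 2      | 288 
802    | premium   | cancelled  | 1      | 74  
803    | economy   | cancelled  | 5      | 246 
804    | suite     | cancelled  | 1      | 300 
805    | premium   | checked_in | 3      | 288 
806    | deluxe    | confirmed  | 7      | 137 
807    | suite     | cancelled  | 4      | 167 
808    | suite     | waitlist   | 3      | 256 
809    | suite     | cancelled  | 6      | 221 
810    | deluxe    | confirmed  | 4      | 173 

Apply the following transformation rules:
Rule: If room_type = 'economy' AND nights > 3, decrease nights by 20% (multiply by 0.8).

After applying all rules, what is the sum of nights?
35.0

Step 1: Find records where room_type = 'economy' AND nights > 3
Step 2: 1 records match, summing to 5
Step 3: After multiplier: 5 × 0.8 = 4.0
Step 4: Unaffected records sum: 31
Step 5: Final sum = 4.0 + 31 = 35.0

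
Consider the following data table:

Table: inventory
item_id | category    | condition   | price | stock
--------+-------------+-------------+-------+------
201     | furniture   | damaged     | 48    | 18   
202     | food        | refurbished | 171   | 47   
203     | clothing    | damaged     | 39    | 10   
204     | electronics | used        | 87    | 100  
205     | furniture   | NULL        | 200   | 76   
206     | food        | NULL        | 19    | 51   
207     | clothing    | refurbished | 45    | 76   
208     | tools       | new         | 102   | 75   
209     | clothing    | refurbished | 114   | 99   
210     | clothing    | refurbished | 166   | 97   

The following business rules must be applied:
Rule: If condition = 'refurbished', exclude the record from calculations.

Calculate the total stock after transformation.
330

Step 1: Identify records where condition = 'refurbished'
Step 2: The excluded records sum to 319
Step 3: Original total stock = 649
Step 4: Remaining total = 649 - 319 = 330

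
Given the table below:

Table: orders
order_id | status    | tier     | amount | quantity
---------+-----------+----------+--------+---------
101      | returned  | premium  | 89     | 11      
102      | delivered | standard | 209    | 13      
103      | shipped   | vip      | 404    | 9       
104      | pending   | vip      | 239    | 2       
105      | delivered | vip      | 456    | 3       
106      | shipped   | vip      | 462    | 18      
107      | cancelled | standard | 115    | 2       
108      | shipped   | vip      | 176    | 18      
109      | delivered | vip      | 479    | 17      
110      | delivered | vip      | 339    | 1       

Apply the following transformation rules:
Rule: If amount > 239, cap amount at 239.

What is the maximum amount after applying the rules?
239

Step 1: Original maximum amount = 479
Step 2: Apply cap at 239
Step 3: 5 records had amount > 239 and were capped
Step 4: Maximum after transformation = 239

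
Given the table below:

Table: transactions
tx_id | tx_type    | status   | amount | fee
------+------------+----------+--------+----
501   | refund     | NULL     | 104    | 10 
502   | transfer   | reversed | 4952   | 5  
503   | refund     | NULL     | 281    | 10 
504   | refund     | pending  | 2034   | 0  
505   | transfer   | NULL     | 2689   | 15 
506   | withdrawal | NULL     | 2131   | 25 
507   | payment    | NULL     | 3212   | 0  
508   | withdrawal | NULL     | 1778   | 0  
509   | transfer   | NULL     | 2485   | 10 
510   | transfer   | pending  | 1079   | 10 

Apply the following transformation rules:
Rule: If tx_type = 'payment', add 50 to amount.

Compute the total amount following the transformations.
20795

Step 1: Count records where tx_type = 'payment': 1
Step 2: Total bonus added: 1 × 50 = 50
Step 3: Original sum of amount: 20745
Step 4: Final sum = 20745 + 50 = 20795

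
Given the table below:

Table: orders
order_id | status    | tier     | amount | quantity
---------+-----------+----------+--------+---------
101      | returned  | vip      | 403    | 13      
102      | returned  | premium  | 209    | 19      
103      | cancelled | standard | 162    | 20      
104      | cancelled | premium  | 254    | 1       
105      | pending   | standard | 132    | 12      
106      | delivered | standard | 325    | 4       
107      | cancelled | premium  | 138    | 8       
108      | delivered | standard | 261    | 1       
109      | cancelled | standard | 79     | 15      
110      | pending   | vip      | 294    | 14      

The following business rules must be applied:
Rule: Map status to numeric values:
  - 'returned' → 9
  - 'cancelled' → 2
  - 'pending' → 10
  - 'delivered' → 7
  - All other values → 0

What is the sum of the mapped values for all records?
60

Step 1: Apply mapping to each record
Step 2: Count by status:
  'returned': 2 records × 9 = 18
  'cancelled': 4 records × 2 = 8
  'pending': 2 records × 10 = 20
  'delivered': 2 records × 7 = 14
Step 3: Sum all mapped values = 60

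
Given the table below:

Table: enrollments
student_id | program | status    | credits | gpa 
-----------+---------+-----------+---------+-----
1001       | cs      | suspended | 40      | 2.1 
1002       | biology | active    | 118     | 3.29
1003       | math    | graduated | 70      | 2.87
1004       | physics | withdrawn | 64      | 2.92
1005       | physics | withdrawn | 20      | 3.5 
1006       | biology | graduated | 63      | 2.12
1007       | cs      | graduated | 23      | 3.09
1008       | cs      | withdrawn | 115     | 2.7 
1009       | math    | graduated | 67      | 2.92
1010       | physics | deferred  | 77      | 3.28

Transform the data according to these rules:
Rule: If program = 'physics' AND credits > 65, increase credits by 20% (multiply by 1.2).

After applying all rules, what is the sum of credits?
672.4

Step 1: Find records where program = 'physics' AND credits > 65
Step 2: 1 records match, summing to 77
Step 3: After multiplier: 77 × 1.2 = 92.4
Step 4: Unaffected records sum: 580
Step 5: Final sum = 92.4 + 580 = 672.4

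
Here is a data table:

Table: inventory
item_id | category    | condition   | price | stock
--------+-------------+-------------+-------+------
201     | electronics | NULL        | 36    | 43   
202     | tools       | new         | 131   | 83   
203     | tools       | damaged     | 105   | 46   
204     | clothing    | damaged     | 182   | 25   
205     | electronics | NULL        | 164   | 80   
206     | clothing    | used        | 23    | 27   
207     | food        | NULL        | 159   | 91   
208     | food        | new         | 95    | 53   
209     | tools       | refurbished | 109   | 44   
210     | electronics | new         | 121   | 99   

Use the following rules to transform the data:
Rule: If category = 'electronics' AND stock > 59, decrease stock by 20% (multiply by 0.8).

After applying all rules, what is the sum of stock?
555.2

Step 1: Find records where category = 'electronics' AND stock > 59
Step 2: 2 records match, summing to 179
Step 3: After multiplier: 179 × 0.8 = 143.2
Step 4: Unaffected records sum: 412
Step 5: Final sum = 143.2 + 412 = 555.2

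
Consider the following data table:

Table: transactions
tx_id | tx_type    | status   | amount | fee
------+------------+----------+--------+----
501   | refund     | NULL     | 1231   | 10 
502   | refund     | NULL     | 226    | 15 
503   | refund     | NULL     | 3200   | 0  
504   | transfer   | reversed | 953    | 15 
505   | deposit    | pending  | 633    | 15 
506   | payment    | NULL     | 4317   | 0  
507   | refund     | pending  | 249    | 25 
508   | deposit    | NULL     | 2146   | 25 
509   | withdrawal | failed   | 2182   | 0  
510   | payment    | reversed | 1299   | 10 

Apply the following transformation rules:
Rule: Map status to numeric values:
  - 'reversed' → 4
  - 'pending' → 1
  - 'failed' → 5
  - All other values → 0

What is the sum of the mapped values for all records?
15

Step 1: Apply mapping to each record
Step 2: Count by status:
  'reversed': 2 records × 4 = 8
  'pending': 2 records × 1 = 2
  'failed': 1 records × 5 = 5
Step 3: Sum all mapped values = 15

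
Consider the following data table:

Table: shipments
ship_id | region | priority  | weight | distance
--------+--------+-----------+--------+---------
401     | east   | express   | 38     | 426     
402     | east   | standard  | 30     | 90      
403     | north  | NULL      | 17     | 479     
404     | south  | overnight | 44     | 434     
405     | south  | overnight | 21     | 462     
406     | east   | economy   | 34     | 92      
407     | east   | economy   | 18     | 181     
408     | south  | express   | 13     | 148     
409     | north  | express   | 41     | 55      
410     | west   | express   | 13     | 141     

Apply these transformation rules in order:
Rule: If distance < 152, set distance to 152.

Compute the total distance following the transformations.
2742

Step 1: 5 records have distance < 152
Step 2: These records originally summed to 526
Step 3: After setting to minimum: 5 × 152 = 760
Step 4: Unaffected records sum: 1982
Step 5: Final sum = 760 + 1982 = 2742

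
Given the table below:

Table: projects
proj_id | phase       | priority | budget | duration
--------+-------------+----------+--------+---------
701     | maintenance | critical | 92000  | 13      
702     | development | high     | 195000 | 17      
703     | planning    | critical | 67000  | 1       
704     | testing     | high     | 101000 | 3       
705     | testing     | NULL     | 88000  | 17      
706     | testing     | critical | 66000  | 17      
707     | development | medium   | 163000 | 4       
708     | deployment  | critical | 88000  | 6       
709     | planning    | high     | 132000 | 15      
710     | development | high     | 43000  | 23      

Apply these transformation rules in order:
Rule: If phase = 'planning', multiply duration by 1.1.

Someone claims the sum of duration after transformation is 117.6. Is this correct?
Yes, the result is correct.

Step 1: Calculate the correct sum after transformation
Step 2: Apply multiplier 1.1 to records where phase = 'planning'
Step 3: Correct result = 117.6
Step 4: Claimed result = 117.6
Step 5: 117.6 = 117.6 ✓
Conclusion: The claimed result is correct.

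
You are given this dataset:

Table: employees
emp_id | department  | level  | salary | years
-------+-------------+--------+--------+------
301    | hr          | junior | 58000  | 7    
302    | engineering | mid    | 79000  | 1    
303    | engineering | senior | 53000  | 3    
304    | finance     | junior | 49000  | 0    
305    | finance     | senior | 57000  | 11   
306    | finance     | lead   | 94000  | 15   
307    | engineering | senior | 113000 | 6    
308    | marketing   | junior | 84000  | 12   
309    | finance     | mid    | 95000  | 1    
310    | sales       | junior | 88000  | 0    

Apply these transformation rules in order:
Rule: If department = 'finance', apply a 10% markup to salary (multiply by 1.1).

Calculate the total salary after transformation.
799500.0

Step 1: Records with department = 'finance' have total salary = 295000
Step 2: Apply multiplier: 295000 × 1.1 = 324500.0
Step 3: Other records total: 475000
Step 4: Final sum = 324500.0 + 475000 = 799500.0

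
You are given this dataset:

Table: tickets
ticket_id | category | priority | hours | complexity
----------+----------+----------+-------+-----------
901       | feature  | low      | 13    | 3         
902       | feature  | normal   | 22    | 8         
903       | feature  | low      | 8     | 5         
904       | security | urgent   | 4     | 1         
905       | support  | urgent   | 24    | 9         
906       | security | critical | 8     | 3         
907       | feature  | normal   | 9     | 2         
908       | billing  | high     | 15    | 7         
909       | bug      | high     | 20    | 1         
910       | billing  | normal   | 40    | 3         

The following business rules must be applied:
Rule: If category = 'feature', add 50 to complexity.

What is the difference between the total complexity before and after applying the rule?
200

Step 1: Original sum of complexity = 42
Step 2: 4 records have category = 'feature'
Step 3: Each affected record changes by 50
Step 4: Total change = 4 × 50 = 200
Step 5: New sum = 42 + 200 = 242
Step 6: Difference = |242 - 42| = 200
        (Sum increased by 200)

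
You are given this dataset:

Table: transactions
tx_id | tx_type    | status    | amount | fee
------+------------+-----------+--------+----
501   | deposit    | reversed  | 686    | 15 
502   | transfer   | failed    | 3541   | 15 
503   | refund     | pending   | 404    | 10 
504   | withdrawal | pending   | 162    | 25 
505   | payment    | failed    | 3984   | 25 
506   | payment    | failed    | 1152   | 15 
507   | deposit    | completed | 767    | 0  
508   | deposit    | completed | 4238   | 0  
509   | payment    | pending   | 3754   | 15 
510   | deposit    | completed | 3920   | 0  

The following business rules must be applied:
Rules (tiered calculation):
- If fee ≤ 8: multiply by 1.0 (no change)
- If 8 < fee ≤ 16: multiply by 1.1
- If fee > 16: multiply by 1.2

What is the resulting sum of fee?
137.0

Step 1: Tier 1 (fee ≤ 8): 3 records, sum = 0 × 1.0 = 0.0
Step 2: Tier 2 (8 < fee ≤ 16): 5 records, sum = 70 × 1.1 = 77.0
Step 3: Tier 3 (fee > 16): 2 records, sum = 50 × 1.2 = 60.0
Step 4: Final sum = 0.0 + 77.0 + 60.0 = 137.0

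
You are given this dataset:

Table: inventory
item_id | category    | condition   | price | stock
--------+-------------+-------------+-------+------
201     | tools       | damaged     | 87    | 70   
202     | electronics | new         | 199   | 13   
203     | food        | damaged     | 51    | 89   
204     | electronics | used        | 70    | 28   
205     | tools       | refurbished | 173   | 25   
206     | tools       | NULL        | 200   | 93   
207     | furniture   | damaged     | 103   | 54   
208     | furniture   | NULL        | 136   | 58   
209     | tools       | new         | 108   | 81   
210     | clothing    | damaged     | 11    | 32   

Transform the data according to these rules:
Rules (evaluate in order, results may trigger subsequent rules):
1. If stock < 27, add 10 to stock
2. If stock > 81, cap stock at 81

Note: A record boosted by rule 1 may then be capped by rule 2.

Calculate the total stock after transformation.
543

Step 1: Apply rule 1 to records with stock < 27
  - 2 records get bonus of 10
  - Of these, 0 records then exceed 81 and get capped
Step 2: Apply rule 2 to records with stock > 81
  - 2 records (original) are capped
Step 3: Calculate final sum = 543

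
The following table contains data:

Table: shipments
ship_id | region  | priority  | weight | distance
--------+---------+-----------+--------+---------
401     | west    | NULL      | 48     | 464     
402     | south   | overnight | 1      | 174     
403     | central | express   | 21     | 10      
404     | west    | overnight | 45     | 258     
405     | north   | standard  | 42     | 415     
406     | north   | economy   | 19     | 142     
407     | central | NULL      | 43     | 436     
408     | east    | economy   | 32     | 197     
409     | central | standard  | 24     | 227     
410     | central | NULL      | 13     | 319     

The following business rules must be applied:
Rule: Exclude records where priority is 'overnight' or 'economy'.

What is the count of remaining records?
6

Step 1: Count records to exclude
  - 2 (overnight) + 2 (economy) = 4 records
Step 2: Total records: 10
Step 3: Remaining = 10 - 4 = 6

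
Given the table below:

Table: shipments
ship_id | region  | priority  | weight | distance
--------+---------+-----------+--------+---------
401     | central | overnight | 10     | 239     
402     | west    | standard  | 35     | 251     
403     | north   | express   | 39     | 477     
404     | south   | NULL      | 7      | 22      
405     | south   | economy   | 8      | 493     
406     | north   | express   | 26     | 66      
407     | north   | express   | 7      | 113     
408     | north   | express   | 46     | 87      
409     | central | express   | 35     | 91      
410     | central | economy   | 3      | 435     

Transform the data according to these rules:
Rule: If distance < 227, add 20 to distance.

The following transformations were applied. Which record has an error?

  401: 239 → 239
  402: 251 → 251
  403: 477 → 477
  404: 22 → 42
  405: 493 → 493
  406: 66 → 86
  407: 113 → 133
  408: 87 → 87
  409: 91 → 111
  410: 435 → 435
Record 408 has an error. The correct transformed value should be 107, not 87.

Step 1: Check each record against the rule
Step 2: Record 408 has distance = 87
Step 3: Since 87 < 227, the bonus should have been applied
Step 4: Correct value = 107, but claimed value = 87
Conclusion: Record 408 has the error.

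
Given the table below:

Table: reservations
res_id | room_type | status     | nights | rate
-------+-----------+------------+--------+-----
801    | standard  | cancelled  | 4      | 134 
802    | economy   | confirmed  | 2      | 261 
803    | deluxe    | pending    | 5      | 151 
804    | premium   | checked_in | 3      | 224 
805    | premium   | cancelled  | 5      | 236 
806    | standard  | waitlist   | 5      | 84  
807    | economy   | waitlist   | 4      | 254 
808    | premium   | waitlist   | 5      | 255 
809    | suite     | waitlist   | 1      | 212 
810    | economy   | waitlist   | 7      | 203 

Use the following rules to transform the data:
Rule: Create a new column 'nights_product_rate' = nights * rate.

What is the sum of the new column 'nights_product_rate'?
8009

Step 1: For each record, compute nights * rate
Example calculations:
  4 * 134 = 536
  2 * 261 = 522
  5 * 151 = 755
  ...
Step 2: Sum all derived values
Step 3: Total = 8009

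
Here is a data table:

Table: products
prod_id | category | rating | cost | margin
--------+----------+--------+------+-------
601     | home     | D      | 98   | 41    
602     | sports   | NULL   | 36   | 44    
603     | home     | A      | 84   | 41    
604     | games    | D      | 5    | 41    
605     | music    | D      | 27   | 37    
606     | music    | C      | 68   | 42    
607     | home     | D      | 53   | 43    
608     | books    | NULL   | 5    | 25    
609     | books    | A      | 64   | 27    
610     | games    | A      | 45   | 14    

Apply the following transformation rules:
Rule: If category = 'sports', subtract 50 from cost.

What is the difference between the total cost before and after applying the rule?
50

Step 1: Original sum of cost = 485
Step 2: 1 records have category = 'sports'
Step 3: Each affected record changes by -50
Step 4: Total change = 1 × -50 = -50
Step 5: New sum = 485 + -50 = 435
Step 6: Difference = |435 - 485| = 50
        (Sum decreased by 50)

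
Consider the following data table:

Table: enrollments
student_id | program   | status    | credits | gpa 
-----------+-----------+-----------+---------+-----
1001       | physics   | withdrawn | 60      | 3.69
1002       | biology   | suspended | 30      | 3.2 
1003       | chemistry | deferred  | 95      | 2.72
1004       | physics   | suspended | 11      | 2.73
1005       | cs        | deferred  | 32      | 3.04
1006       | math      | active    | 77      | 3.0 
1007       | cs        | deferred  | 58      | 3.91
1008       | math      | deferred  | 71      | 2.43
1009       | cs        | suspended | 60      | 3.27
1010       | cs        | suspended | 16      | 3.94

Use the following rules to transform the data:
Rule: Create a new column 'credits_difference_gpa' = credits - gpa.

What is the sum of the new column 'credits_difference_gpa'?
478.07

Step 1: For each record, compute credits - gpa
Example calculations:
  60 - 3.69 = 56.31
  30 - 3.2 = 26.8
  95 - 2.72 = 92.28
  ...
Step 2: Sum all derived values
Step 3: Total = 478.07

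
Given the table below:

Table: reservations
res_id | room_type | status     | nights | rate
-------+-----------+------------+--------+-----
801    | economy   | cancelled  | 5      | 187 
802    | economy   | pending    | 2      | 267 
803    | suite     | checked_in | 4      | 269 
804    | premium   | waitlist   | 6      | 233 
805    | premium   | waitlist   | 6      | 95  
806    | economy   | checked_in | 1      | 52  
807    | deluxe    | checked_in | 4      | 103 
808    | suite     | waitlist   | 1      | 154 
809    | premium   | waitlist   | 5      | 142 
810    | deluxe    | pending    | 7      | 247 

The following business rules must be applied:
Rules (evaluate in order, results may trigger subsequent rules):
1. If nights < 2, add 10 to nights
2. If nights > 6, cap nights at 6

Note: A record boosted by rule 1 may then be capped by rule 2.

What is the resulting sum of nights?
50

Step 1: Apply rule 1 to records with nights < 2
  - 2 records get bonus of 10
  - Of these, 2 records then exceed 6 and get capped
Step 2: Apply rule 2 to records with nights > 6
  - 1 records (original) are capped
Step 3: Calculate final sum = 50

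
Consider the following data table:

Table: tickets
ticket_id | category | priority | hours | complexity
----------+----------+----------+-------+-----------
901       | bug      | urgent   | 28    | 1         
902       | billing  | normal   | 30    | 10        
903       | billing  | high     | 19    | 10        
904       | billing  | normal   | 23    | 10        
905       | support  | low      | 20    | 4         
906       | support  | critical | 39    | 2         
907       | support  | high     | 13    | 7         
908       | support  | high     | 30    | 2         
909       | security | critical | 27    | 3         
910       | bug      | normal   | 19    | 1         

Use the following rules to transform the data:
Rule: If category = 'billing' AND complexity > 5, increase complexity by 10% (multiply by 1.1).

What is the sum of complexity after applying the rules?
53.0

Step 1: Find records where category = 'billing' AND complexity > 5
Step 2: 3 records match, summing to 30
Step 3: After multiplier: 30 × 1.1 = 33.0
Step 4: Unaffected records sum: 20
Step 5: Final sum = 33.0 + 20 = 53.0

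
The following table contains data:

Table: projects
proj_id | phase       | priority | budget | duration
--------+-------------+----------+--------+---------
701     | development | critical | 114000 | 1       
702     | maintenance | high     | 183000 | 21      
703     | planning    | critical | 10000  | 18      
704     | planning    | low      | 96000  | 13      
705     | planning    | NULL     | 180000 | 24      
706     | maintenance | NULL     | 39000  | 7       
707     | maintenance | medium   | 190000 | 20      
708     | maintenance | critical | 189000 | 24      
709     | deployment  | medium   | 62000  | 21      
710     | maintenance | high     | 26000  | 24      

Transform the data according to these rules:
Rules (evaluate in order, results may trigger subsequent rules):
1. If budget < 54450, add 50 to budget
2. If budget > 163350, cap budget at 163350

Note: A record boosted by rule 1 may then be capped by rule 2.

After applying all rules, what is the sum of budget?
1000550

Step 1: Apply rule 1 to records with budget < 54450
  - 3 records get bonus of 50
  - Of these, 0 records then exceed 163350 and get capped
Step 2: Apply rule 2 to records with budget > 163350
  - 4 records (original) are capped
Step 3: Calculate final sum = 1000550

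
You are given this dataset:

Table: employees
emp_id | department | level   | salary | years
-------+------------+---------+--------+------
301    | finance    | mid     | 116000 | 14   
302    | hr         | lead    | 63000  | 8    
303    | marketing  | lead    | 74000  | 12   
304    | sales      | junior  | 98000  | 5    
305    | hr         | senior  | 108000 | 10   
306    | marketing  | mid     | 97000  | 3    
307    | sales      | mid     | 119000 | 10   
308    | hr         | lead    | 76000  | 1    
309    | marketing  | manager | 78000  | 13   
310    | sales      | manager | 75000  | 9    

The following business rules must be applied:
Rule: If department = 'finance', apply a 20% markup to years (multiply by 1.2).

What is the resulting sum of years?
87.8

Step 1: Records with department = 'finance' have total years = 14
Step 2: Apply multiplier: 14 × 1.2 = 16.8
Step 3: Other records total: 71
Step 4: Final sum = 16.8 + 71 = 87.8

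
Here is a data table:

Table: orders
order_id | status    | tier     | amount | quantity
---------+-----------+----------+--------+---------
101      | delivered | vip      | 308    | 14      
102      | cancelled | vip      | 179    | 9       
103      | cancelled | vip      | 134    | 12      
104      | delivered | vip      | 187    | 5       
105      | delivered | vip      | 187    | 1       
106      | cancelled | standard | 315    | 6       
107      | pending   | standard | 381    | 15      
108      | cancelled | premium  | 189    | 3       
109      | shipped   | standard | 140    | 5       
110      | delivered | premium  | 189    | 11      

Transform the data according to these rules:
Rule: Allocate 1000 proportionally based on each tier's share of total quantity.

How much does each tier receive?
premium: 172.84, standard: 320.99, vip: 506.17

Step 1: Calculate total quantity = 81
Step 2: Calculate each tier's proportion:
  premium: 14/81 = 17.28% → 172.84
  standard: 26/81 = 32.10% → 320.99
  vip: 41/81 = 50.62% → 506.17
Step 3: Verify: sum of allocations ≈ 1000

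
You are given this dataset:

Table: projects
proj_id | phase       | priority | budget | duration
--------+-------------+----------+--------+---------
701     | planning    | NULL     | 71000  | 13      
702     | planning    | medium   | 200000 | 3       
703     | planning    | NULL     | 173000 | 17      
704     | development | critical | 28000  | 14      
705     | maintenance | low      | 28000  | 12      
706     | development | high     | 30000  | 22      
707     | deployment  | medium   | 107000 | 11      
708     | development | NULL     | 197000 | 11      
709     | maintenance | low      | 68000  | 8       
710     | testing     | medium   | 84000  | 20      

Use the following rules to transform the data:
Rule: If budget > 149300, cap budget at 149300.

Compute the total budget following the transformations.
863900

Step 1: 3 records have budget > 149300
Step 2: These records originally summed to 570000
Step 3: After capping: 3 × 149300 = 447900
Step 4: Unaffected records sum: 416000
Step 5: Final sum = 447900 + 416000 = 863900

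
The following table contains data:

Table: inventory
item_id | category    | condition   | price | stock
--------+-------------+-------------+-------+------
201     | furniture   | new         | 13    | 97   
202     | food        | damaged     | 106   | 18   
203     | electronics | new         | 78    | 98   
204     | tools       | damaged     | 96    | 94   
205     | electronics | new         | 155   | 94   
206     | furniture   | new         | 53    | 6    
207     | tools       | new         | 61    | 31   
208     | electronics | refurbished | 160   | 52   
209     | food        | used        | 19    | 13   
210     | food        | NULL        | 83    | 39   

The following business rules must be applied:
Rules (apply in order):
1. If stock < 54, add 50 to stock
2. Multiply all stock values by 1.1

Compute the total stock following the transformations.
926.2

Step 1: Apply Rule 1 - Add 50 to records with stock < 54
  - 6 records affected: 159 + (6 × 50) = 459
  - Unaffected records: 383
  - Sum after Rule 1: 842
Step 2: Apply Rule 2 - Multiply all by 1.1
  - 842 × 1.1 = 926.2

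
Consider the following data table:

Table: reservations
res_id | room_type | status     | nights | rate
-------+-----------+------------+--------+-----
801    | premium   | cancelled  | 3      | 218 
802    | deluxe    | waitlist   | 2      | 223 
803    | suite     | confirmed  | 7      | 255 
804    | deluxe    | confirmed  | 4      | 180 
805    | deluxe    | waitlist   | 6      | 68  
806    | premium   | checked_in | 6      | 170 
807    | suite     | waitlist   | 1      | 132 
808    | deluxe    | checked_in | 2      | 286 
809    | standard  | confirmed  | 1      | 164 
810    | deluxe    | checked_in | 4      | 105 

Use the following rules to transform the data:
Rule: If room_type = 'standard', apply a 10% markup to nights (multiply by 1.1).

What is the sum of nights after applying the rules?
36.1

Step 1: Records with room_type = 'standard' have total nights = 1
Step 2: Apply multiplier: 1 × 1.1 = 1.1
Step 3: Other records total: 35
Step 4: Final sum = 1.1 + 35 = 36.1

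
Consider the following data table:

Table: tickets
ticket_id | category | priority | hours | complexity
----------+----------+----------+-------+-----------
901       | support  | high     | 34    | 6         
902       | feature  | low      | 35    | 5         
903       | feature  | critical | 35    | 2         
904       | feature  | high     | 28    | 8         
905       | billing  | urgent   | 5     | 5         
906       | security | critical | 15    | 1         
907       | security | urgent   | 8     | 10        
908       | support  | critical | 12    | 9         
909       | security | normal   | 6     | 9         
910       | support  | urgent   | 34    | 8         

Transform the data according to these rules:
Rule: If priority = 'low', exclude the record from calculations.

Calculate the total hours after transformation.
177

Step 1: Identify records where priority = 'low'
Step 2: The excluded records sum to 35
Step 3: Original total hours = 212
Step 4: Remaining total = 212 - 35 = 177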